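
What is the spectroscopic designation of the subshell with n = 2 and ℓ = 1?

2p

ℓ = 1 corresponds to the letter 'p', so the subshell is 2p.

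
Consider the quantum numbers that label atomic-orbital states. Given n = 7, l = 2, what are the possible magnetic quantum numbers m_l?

-2, -1, 0, 1, 2

m_l takes every integer from −l to +l. With l = 2 that gives the 5 values -2, -1, 0, 1, 2.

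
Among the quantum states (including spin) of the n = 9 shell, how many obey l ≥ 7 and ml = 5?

4

For n = 9, l ranges over 0 … 8.
The (l, ml) pairs meeting l ≥ 7 and ml = 5 give: l=7 → 1; l=8 → 1.
Orbitals: 1 + 1 = 2. Each orbital carries two spin states, so 2 × 2 = 4 states.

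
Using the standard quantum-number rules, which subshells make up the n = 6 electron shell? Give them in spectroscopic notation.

6s, 6p, 6d, 6f, 6g, 6h

For n = 6, l runs from 0 to 5. In spectroscopic notation l = 0,1,2,… ↔ s,p,d,f,g,h,i, so the subshells are 6s, 6p, 6d, 6f, 6g, 6h.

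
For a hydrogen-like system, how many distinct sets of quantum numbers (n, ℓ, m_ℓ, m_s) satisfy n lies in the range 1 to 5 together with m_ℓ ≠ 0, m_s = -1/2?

Treat each shell separately and count matching orbitals:
n=2 → 2; n=3 → 6; n=4 → 12; n=5 → 20.
Orbitals: 2 + 6 + 12 + 20 = 40. With m_s fixed to -1/2 there is one state per orbital, so 40 states.

40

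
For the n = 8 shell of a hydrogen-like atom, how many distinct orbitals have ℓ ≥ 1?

Per ℓ-value: ℓ=1 → 3; ℓ=2 → 5; ℓ=3 → 7; ℓ=4 → 9; ℓ=5 → 11; ℓ=6 → 13; ℓ=7 → 15.
Total orbitals: 3 + 5 + 7 + 9 + 11 + 13 + 15 = 63.

63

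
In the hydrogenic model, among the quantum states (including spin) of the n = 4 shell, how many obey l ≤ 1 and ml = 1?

Contributions: l=1 → 1.
Orbitals: 1. Each orbital carries two spin states, so 1 × 2 = 2 states.

2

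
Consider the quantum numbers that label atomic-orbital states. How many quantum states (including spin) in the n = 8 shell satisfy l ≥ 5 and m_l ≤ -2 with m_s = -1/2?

15

Orbitals with l ≥ 5 and m_l ≤ -2, by l: l=5 → 4; l=6 → 5; l=7 → 6.
Orbitals: 4 + 5 + 6 = 15. With m_s fixed to a single value there is one state per orbital, giving 15 states.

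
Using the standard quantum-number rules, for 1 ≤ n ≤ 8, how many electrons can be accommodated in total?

408

Total orbitals = 1² + 2² + 3² + 4² + 5² + 6² + 7² + 8² = 204. Doubling for spin gives 408 electrons.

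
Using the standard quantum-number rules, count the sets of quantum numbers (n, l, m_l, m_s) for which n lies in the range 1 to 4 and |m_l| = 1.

For each n in the range, tally the orbitals obeying |m_l| = 1:
n=2 → 2; n=3 → 4; n=4 → 6.
Orbitals: 2 + 4 + 6 = 12. Including both spin states (m_s = ±1/2) gives 2 × 12 = 24 states.

24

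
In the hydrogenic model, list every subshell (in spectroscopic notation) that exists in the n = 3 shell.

For n = 3, ℓ runs from 0 to 2. In spectroscopic notation ℓ = 0,1,2,… ↔ s,p,d,f,g,h,i, so the subshells are 3s, 3p, 3d.

3s, 3p, 3d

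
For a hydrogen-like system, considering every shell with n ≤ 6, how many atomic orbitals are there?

Total orbitals = 1² + 2² + 3² + 4² + 5² + 6² = 91.

91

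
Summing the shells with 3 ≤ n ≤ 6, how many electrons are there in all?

Shell n has n² orbitals: 3²=9 + 4²=16 + 5²=25 + 6²=36 = 86 orbitals.
Two spin states per orbital: 2 × 86 = 172 electrons.

172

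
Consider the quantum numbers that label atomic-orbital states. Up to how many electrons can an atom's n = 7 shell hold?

A shell holds 2n² electrons: 2 × 7² = 2 × 49 = 98.

98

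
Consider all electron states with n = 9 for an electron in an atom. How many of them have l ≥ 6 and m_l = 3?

6

The (l, m_l) pairs meeting l ≥ 6 and m_l = 3 give: l=6 → 1; l=7 → 1; l=8 → 1.
Orbitals: 1 + 1 + 1 = 3. Each orbital carries two spin states, so 3 × 2 = 6 states.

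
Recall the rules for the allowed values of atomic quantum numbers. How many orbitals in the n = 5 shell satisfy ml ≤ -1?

Go through l = 0, …, 4 (the values permitted for n = 5).
The (l, ml) pairs meeting ml ≤ -1 give: l=1 → 1; l=2 → 2; l=3 → 3; l=4 → 4.
Total orbitals: 1 + 2 + 3 + 4 = 10.

10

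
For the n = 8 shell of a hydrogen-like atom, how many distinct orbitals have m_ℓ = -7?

The (ℓ, m_ℓ) pairs meeting m_ℓ = -7 give: ℓ=7 → 1.
Total orbitals: 1.

1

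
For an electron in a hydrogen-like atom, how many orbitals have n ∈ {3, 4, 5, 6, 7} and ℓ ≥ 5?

Treat each shell separately and count matching orbitals:
n=6 → 11; n=7 → 24.
Total orbitals: 11 + 24 = 35.

35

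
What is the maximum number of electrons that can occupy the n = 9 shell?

A shell holds 2n² electrons: 2 × 9² = 2 × 81 = 162.

162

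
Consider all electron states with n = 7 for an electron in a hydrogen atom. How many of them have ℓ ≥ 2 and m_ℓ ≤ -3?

20

For n = 7, ℓ ranges over 0 … 6.
Per ℓ-value: ℓ=3 → 1; ℓ=4 → 2; ℓ=5 → 3; ℓ=6 → 4.
Orbitals: 1 + 2 + 3 + 4 = 10. Each orbital carries two spin states, so 10 × 2 = 20 states.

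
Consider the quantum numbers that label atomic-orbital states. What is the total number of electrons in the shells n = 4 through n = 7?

Shell n has n² orbitals: 4²=16 + 5²=25 + 6²=36 + 7²=49 = 126 orbitals.
Two spin states per orbital: 2 × 126 = 252 electrons.

252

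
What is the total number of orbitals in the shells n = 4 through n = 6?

Shell n has n² orbitals: 4²=16 + 5²=25 + 6²=36 = 77 orbitals.

77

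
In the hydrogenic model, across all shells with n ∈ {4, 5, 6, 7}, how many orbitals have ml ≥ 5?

Per-shell orbital counts meeting the constraint:
n=6 → 1; n=7 → 3.
Total orbitals: 1 + 3 = 4.

4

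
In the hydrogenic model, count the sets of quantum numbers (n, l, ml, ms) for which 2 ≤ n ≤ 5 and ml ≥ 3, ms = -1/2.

4

Go shell by shell, enumerating (l, ml) with ml ≥ 3:
n=4 → 1; n=5 → 3.
Orbitals: 1 + 3 = 4. With ms fixed to -1/2 there is one state per orbital, so 4 states.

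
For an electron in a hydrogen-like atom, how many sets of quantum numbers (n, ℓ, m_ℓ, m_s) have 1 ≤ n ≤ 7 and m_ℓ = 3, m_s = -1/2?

For each n in the range, tally the orbitals obeying m_ℓ = 3:
n=4 → 1; n=5 → 2; n=6 → 3; n=7 → 4.
Orbitals: 1 + 2 + 3 + 4 = 10. With m_s fixed to -1/2 there is one state per orbital, so 10 states.

10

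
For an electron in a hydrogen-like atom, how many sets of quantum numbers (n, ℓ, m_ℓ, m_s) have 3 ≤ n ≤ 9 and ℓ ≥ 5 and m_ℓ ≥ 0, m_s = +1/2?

Work shell by shell — for each n, count the (ℓ, m_ℓ) pairs that satisfy ℓ ≥ 5 and m_ℓ ≥ 0:
n=6 → 6; n=7 → 13; n=8 → 21; n=9 → 30.
Orbitals: 6 + 13 + 21 + 30 = 70. With m_s fixed to +1/2 there is one state per orbital, so 70 states.

70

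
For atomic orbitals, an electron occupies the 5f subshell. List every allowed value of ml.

-3, -2, -1, 0, 1, 2, 3

The 5f subshell has l = 3, and ml takes every integer from −l to +l. With l = 3 that gives the 7 values -3, -2, -1, 0, 1, 2, 3.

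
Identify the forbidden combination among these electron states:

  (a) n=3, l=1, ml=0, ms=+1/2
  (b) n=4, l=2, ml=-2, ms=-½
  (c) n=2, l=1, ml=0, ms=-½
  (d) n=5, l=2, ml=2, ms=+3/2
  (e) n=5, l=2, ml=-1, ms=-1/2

(d)

(d) has ms = +3/2, but an electron's spin must be ±1/2.
The remaining sets (a), (b), (c), (e) satisfy all four rules.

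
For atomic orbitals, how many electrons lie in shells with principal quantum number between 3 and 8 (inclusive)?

398

Shell n has n² orbitals: 3²=9 + 4²=16 + 5²=25 + 6²=36 + 7²=49 + 8²=64 = 199 orbitals.
Two spin states per orbital: 2 × 199 = 398 electrons.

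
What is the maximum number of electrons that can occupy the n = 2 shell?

8

A shell holds 2n² electrons: 2 × 2² = 2 × 4 = 8.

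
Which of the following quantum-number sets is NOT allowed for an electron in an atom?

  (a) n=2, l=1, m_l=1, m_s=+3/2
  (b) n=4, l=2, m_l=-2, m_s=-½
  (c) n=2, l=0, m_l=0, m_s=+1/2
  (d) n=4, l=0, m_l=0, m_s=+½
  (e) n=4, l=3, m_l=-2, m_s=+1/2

(a) has m_s = +3/2, but an electron's spin must be ±1/2.
The remaining sets (b), (c), (d), (e) satisfy all four rules.

(a)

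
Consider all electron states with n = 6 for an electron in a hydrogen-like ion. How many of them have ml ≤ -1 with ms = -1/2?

Per l-value: l=1 → 1; l=2 → 2; l=3 → 3; l=4 → 4; l=5 → 5.
Orbitals: 1 + 2 + 3 + 4 + 5 = 15. With ms fixed to a single value there is one state per orbital, giving 15 states.

15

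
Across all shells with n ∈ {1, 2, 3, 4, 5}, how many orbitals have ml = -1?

Per-shell orbital counts meeting the constraint:
n=2 → 1; n=3 → 2; n=4 → 3; n=5 → 4.
Total orbitals: 1 + 2 + 3 + 4 = 10.

10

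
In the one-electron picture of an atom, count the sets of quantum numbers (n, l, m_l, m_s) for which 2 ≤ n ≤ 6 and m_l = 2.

20

Per-shell orbital counts meeting the constraint:
n=3 → 1; n=4 → 2; n=5 → 3; n=6 → 4.
Orbitals: 1 + 2 + 3 + 4 = 10. Including both spin states (m_s = ±1/2) gives 2 × 10 = 20 states.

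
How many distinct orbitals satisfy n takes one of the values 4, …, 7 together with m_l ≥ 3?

20

Count contributing orbitals for each principal shell:
n=4 → 1; n=5 → 3; n=6 → 6; n=7 → 10.
Total orbitals: 1 + 3 + 6 + 10 = 20.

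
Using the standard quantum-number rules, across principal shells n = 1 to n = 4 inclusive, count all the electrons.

60

Shell n has n² orbitals: 1²=1 + 2²=4 + 3²=9 + 4²=16 = 30 orbitals.
Two spin states per orbital: 2 × 30 = 60 electrons.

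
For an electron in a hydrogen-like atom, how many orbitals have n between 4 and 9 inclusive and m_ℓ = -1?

For each n in the range, tally the orbitals obeying m_ℓ = -1:
n=4 → 3; n=5 → 4; n=6 → 5; n=7 → 6; n=8 → 7; n=9 → 8.
Total orbitals: 3 + 4 + 5 + 6 + 7 + 8 = 33.

33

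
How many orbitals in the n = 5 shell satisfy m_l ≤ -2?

6

Contributions: l=2 → 1; l=3 → 2; l=4 → 3.
Total orbitals: 1 + 2 + 3 = 6.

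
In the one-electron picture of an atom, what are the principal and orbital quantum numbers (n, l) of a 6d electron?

The leading integer gives n = 6; the letter 'd' means l = 2.

n = 6, l = 2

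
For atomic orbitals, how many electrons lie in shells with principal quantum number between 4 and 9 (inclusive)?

542

Shell n has n² orbitals: 4²=16 + 5²=25 + 6²=36 + 7²=49 + 8²=64 + 9²=81 = 271 orbitals.
Two spin states per orbital: 2 × 271 = 542 electrons.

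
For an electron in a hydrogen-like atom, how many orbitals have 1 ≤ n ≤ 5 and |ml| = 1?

20

Per-shell orbital counts meeting the constraint:
n=2 → 2; n=3 → 4; n=4 → 6; n=5 → 8.
Total orbitals: 2 + 4 + 6 + 8 = 20.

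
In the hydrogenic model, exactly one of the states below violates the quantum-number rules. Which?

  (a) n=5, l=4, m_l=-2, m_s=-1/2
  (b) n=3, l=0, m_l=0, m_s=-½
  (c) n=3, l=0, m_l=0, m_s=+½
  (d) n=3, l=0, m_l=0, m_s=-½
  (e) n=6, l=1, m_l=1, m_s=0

(e)

(e) has m_s = 0, but an electron's spin must be ±1/2.
The remaining sets (a), (b), (c), (d) satisfy all four rules.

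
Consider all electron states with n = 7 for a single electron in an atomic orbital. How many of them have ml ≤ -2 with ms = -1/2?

15

Per l-value: l=2 → 1; l=3 → 2; l=4 → 3; l=5 → 4; l=6 → 5.
Orbitals: 1 + 2 + 3 + 4 + 5 = 15. With ms fixed to a single value there is one state per orbital, giving 15 states.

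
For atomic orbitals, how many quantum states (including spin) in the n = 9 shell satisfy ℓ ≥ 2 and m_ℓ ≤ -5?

20

The (ℓ, m_ℓ) pairs meeting ℓ ≥ 2 and m_ℓ ≤ -5 give: ℓ=5 → 1; ℓ=6 → 2; ℓ=7 → 3; ℓ=8 → 4.
Orbitals: 1 + 2 + 3 + 4 = 10. Each orbital carries two spin states, so 10 × 2 = 20 states.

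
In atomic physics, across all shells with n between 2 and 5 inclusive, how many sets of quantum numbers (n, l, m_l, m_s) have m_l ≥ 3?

8

Treat each shell separately and count matching orbitals:
n=4 → 1; n=5 → 3.
Orbitals: 1 + 3 = 4. Including both spin states (m_s = ±1/2) gives 2 × 4 = 8 states.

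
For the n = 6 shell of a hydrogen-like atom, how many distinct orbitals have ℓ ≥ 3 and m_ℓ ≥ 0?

15

For n = 6, ℓ ranges over 0 … 5.
Per ℓ-value: ℓ=3 → 4; ℓ=4 → 5; ℓ=5 → 6.
Total orbitals: 4 + 5 + 6 = 15.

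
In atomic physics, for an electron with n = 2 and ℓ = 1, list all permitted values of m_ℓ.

m_ℓ takes every integer from −ℓ to +ℓ. With ℓ = 1 that gives the 3 values -1, 0, 1.

-1, 0, 1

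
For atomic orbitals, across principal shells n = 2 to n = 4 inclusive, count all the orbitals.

29

Shell n has n² orbitals: 2²=4 + 3²=9 + 4²=16 = 29 orbitals.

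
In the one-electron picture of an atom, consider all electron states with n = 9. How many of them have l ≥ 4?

Contributions: l=4 → 9; l=5 → 11; l=6 → 13; l=7 → 15; l=8 → 17.
Orbitals: 9 + 11 + 13 + 15 + 17 = 65. Each orbital carries two spin states, so 65 × 2 = 130 states.

130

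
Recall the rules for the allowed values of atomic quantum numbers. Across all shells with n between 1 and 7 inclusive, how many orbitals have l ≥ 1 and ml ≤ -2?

35

For each n in the range, tally the orbitals obeying l ≥ 1 and ml ≤ -2:
n=3 → 1; n=4 → 3; n=5 → 6; n=6 → 10; n=7 → 15.
Total orbitals: 1 + 3 + 6 + 10 + 15 = 35.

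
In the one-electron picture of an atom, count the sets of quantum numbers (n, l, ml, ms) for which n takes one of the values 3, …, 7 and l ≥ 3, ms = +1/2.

90

Per-shell orbital counts meeting the constraint:
n=4 → 7; n=5 → 16; n=6 → 27; n=7 → 40.
Orbitals: 7 + 16 + 27 + 40 = 90. With ms fixed to +1/2 there is one state per orbital, so 90 states.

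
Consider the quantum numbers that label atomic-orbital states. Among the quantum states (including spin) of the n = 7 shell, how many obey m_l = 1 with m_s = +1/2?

With n = 7 the allowed l are 0, 1, …, 6.
Orbitals with m_l = 1, by l: l=1 → 1; l=2 → 1; l=3 → 1; l=4 → 1; l=5 → 1; l=6 → 1.
Orbitals: 1 + 1 + 1 + 1 + 1 + 1 = 6. With m_s fixed to a single value there is one state per orbital, giving 6 states.

6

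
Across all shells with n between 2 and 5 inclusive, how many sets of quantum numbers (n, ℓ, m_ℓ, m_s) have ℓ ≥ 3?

For each n in the range, tally the orbitals obeying ℓ ≥ 3:
n=4 → 7; n=5 → 16.
Orbitals: 7 + 16 = 23. Including both spin states (m_s = ±1/2) gives 2 × 23 = 46 states.

46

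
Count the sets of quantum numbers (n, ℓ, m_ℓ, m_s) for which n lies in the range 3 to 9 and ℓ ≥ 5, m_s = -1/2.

130

Count contributing orbitals for each principal shell:
n=6 → 11; n=7 → 24; n=8 → 39; n=9 → 56.
Orbitals: 11 + 24 + 39 + 56 = 130. With m_s fixed to -1/2 there is one state per orbital, so 130 states.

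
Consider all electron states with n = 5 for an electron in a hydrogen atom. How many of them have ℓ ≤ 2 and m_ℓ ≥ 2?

Per ℓ-value: ℓ=2 → 1.
Orbitals: 1. Each orbital carries two spin states, so 1 × 2 = 2 states.

2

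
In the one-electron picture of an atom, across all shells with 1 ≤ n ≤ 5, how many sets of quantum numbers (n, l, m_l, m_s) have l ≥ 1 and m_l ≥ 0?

Count contributing orbitals for each principal shell:
n=2 → 2; n=3 → 5; n=4 → 9; n=5 → 14.
Orbitals: 2 + 5 + 9 + 14 = 30. Including both spin states (m_s = ±1/2) gives 2 × 30 = 60 states.

60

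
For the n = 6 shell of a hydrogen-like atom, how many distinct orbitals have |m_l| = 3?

Contributions: l=3 → 2; l=4 → 2; l=5 → 2.
Total orbitals: 2 + 2 + 2 = 6.

6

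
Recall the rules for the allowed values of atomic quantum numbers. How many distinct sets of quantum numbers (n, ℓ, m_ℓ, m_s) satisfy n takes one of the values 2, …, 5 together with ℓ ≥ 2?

76

For each n in the range, tally the orbitals obeying ℓ ≥ 2:
n=3 → 5; n=4 → 12; n=5 → 21.
Orbitals: 5 + 12 + 21 = 38. Including both spin states (m_s = ±1/2) gives 2 × 38 = 76 states.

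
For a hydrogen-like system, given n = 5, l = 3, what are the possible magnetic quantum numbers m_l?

m_l takes every integer from −l to +l. With l = 3 that gives the 7 values -3, -2, -1, 0, 1, 2, 3.

-3, -2, -1, 0, 1, 2, 3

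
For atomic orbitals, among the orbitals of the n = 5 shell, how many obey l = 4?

The (l, ml) pairs meeting l = 4 give: l=4 → 9.
Total orbitals: 9.

9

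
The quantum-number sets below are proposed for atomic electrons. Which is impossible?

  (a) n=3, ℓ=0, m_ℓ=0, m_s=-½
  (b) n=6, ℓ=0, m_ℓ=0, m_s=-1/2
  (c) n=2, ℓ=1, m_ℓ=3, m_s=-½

(c)

(c) has |m_ℓ| = 3 > ℓ = 1, violating −ℓ ≤ m_ℓ ≤ ℓ.
The remaining sets (a), (b) satisfy all four rules.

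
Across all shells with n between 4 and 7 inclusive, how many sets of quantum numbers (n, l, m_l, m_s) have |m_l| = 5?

12

Work shell by shell — for each n, count the (l, m_l) pairs that satisfy |m_l| = 5:
n=6 → 2; n=7 → 4.
Orbitals: 2 + 4 = 6. Including both spin states (m_s = ±1/2) gives 2 × 6 = 12 states.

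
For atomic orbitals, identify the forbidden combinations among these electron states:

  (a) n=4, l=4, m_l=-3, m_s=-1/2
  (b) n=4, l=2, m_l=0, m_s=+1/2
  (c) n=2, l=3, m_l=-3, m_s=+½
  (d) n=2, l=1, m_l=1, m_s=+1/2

(a) and (c)

(a) has l = 4 ≥ n = 4, violating 0 ≤ l ≤ n−1.
(c) has l = 3 ≥ n = 2, violating 0 ≤ l ≤ n−1.
The remaining sets (b), (d) satisfy all four rules.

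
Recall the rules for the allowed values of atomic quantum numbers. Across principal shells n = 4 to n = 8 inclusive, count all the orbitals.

190

Shell n has n² orbitals: 4²=16 + 5²=25 + 6²=36 + 7²=49 + 8²=64 = 190 orbitals.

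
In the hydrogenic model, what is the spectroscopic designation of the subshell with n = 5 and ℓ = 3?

ℓ = 3 corresponds to the letter 'f', so the subshell is 5f.

5f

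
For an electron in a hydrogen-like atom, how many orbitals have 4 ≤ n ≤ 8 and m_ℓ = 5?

6

Go shell by shell, enumerating (ℓ, m_ℓ) with m_ℓ = 5:
n=6 → 1; n=7 → 2; n=8 → 3.
Total orbitals: 1 + 2 + 3 = 6.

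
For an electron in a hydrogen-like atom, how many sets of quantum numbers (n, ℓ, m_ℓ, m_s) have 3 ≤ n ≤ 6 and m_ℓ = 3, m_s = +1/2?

Per-shell orbital counts meeting the constraint:
n=4 → 1; n=5 → 2; n=6 → 3.
Orbitals: 1 + 2 + 3 = 6. With m_s fixed to +1/2 there is one state per orbital, so 6 states.

6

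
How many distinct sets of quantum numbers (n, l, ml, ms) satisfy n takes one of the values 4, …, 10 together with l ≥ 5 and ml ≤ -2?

160

Go shell by shell, enumerating (l, ml) with l ≥ 5 and ml ≤ -2:
n=6 → 4; n=7 → 9; n=8 → 15; n=9 → 22; n=10 → 30.
Orbitals: 4 + 9 + 15 + 22 + 30 = 80. Including both spin states (ms = ±1/2) gives 2 × 80 = 160 states.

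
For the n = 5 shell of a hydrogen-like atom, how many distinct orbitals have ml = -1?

4

With n = 5 the allowed l are 0, 1, …, 4.
Orbitals with ml = -1, by l: l=1 → 1; l=2 → 1; l=3 → 1; l=4 → 1.
Total orbitals: 1 + 1 + 1 + 1 = 4.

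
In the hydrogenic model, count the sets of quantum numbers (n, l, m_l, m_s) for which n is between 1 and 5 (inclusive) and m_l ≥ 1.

40

Work shell by shell — for each n, count the (l, m_l) pairs that satisfy m_l ≥ 1:
n=2 → 1; n=3 → 3; n=4 → 6; n=5 → 10.
Orbitals: 1 + 3 + 6 + 10 = 20. Including both spin states (m_s = ±1/2) gives 2 × 20 = 40 states.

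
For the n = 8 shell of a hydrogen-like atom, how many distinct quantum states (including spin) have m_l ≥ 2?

Contributions: l=2 → 1; l=3 → 2; l=4 → 3; l=5 → 4; l=6 → 5; l=7 → 6.
Orbitals: 1 + 2 + 3 + 4 + 5 + 6 = 21. Each orbital carries two spin states, so 21 × 2 = 42 states.

42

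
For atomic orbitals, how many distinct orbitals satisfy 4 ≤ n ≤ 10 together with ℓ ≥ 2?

Per-shell orbital counts meeting the constraint:
n=4 → 12; n=5 → 21; n=6 → 32; n=7 → 45; n=8 → 60; n=9 → 77; n=10 → 96.
Total orbitals: 12 + 21 + 32 + 45 + 60 + 77 + 96 = 343.

343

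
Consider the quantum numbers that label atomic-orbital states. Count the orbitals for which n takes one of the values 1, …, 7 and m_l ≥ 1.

Count contributing orbitals for each principal shell:
n=2 → 1; n=3 → 3; n=4 → 6; n=5 → 10; n=6 → 15; n=7 → 21.
Total orbitals: 1 + 3 + 6 + 10 + 15 + 21 = 56.

56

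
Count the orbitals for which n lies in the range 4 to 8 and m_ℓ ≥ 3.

35

Go shell by shell, enumerating (ℓ, m_ℓ) with m_ℓ ≥ 3:
n=4 → 1; n=5 → 3; n=6 → 6; n=7 → 10; n=8 → 15.
Total orbitals: 1 + 3 + 6 + 10 + 15 = 35.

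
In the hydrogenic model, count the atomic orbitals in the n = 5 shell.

25

The n = 5 shell contains n² = 5² = 25 orbitals.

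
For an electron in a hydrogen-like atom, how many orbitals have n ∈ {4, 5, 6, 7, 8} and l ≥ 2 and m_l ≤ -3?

Per-shell orbital counts meeting the constraint:
n=4 → 1; n=5 → 3; n=6 → 6; n=7 → 10; n=8 → 15.
Total orbitals: 1 + 3 + 6 + 10 + 15 = 35.

35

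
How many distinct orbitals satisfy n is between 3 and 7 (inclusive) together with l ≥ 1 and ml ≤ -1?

55

For each n in the range, tally the orbitals obeying l ≥ 1 and ml ≤ -1:
n=3 → 3; n=4 → 6; n=5 → 10; n=6 → 15; n=7 → 21.
Total orbitals: 3 + 6 + 10 + 15 + 21 = 55.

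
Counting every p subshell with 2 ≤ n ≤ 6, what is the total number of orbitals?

15

A p subshell (ℓ = 1) exists for every n ≥ 2, so shells n = 2, 3, 4, 5, 6 each contribute one — 5 subshells.
Since each p subshell has 2·1+1 = 3 orbitals, the total is 5 × 3 = 15.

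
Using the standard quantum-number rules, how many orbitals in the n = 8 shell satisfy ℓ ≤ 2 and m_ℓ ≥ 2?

1

Contributions: ℓ=2 → 1.
Total orbitals: 1.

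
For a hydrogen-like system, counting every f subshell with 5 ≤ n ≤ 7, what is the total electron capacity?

42

An f subshell (l = 3) exists for every n ≥ 4, so shells n = 5, 6, 7 each contribute one — 3 subshells.
Since each f subshell holds 2(2·3+1) = 14 electrons, the total is 3 × 14 = 42.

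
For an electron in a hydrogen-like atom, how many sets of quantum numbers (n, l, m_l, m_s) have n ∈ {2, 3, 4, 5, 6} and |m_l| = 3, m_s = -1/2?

12

Work shell by shell — for each n, count the (l, m_l) pairs that satisfy |m_l| = 3:
n=4 → 2; n=5 → 4; n=6 → 6.
Orbitals: 2 + 4 + 6 = 12. With m_s fixed to -1/2 there is one state per orbital, so 12 states.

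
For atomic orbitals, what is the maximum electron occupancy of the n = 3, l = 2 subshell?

10

A subshell with l = 2 has 2l+1 = 5 orbitals, each holding 2 electrons (spin ±1/2), so 5 × 2 = 10.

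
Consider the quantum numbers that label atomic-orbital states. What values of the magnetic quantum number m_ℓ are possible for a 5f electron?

-3, -2, -1, 0, 1, 2, 3

The 5f subshell has ℓ = 3, and m_ℓ takes every integer from −ℓ to +ℓ. With ℓ = 3 that gives the 7 values -3, -2, -1, 0, 1, 2, 3.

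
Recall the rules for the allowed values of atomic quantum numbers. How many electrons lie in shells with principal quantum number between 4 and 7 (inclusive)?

Shell n has n² orbitals: 4²=16 + 5²=25 + 6²=36 + 7²=49 = 126 orbitals.
Two spin states per orbital: 2 × 126 = 252 electrons.

252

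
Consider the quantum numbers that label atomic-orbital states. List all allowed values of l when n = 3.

l is an integer with 0 ≤ l ≤ n−1, so for n = 3: l = 0, 1, 2.

0, 1, 2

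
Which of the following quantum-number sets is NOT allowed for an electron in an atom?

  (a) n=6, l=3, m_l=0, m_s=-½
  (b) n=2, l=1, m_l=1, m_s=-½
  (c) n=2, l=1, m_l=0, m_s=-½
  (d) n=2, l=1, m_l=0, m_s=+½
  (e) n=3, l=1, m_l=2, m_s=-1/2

(e) has |m_l| = 2 > l = 1, violating −l ≤ m_l ≤ l.
The remaining sets (a), (b), (c), (d) satisfy all four rules.

(e)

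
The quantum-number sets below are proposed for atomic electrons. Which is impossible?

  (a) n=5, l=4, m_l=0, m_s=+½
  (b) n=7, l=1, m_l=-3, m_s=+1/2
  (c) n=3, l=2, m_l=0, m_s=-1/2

(b)

(b) has |m_l| = 3 > l = 1, violating −l ≤ m_l ≤ l.
The remaining sets (a), (c) satisfy all four rules.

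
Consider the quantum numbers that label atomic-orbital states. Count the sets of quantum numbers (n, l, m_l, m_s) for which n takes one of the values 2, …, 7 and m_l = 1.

For each n in the range, tally the orbitals obeying m_l = 1:
n=2 → 1; n=3 → 2; n=4 → 3; n=5 → 4; n=6 → 5; n=7 → 6.
Orbitals: 1 + 2 + 3 + 4 + 5 + 6 = 21. Including both spin states (m_s = ±1/2) gives 2 × 21 = 42 states.

42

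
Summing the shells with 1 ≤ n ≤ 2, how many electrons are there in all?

10

Shell n has n² orbitals: 1²=1 + 2²=4 = 5 orbitals.
Two spin states per orbital: 2 × 5 = 10 electrons.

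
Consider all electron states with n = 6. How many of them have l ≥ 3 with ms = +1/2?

Go through l = 0, …, 5 (the values permitted for n = 6).
Contributions: l=3 → 7; l=4 → 9; l=5 → 11.
Orbitals: 7 + 9 + 11 = 27. With ms fixed to a single value there is one state per orbital, giving 27 states.

27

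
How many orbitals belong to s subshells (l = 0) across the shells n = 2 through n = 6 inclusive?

An s subshell (l = 0) exists for every n ≥ 1, so shells n = 2, 3, 4, 5, 6 each contribute one — 5 subshells.
Since each s subshell has 2·0+1 = 1 orbital, the total is 5 × 1 = 5.

5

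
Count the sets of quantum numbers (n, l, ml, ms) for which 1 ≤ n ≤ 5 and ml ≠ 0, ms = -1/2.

40

Count contributing orbitals for each principal shell:
n=2 → 2; n=3 → 6; n=4 → 12; n=5 → 20.
Orbitals: 2 + 6 + 12 + 20 = 40. With ms fixed to -1/2 there is one state per orbital, so 40 states.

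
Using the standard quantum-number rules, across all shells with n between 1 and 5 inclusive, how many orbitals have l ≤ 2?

32

Work shell by shell — for each n, count the (l, m_l) pairs that satisfy l ≤ 2:
n=1 → 1; n=2 → 4; n=3 → 9; n=4 → 9; n=5 → 9.
Total orbitals: 1 + 4 + 9 + 9 + 9 = 32.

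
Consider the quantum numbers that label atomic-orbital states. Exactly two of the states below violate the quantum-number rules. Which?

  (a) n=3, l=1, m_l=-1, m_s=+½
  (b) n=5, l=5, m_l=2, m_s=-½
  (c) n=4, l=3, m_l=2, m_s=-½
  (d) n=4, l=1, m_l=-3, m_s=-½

(b) and (d)

(b) has l = 5 ≥ n = 5, violating 0 ≤ l ≤ n−1.
(d) has |m_l| = 3 > l = 1, violating −l ≤ m_l ≤ l.
The remaining sets (a), (c) satisfy all four rules.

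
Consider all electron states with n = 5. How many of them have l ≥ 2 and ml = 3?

4

Go through l = 0, …, 4 (the values permitted for n = 5).
Contributions: l=3 → 1; l=4 → 1.
Orbitals: 1 + 1 = 2. Each orbital carries two spin states, so 2 × 2 = 4 states.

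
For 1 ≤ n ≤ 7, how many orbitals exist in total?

140

Total orbitals = 1² + 2² + 3² + 4² + 5² + 6² + 7² = 140.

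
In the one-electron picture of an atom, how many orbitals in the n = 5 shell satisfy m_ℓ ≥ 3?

For n = 5, ℓ ranges over 0 … 4.
Orbitals with m_ℓ ≥ 3, by ℓ: ℓ=3 → 1; ℓ=4 → 2.
Total orbitals: 1 + 2 = 3.

3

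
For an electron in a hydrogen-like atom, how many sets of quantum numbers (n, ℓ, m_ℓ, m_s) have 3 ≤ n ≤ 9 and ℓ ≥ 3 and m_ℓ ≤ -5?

40

Count contributing orbitals for each principal shell:
n=6 → 1; n=7 → 3; n=8 → 6; n=9 → 10.
Orbitals: 1 + 3 + 6 + 10 = 20. Including both spin states (m_s = ±1/2) gives 2 × 20 = 40 states.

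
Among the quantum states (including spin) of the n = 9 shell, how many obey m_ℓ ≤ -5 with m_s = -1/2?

10

The n = 9 shell has ℓ = 0 through 8; check each.
Contributions: ℓ=5 → 1; ℓ=6 → 2; ℓ=7 → 3; ℓ=8 → 4.
Orbitals: 1 + 2 + 3 + 4 = 10. With m_s fixed to a single value there is one state per orbital, giving 10 states.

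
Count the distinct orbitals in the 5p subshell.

A subshell has 2l+1 orbitals; with l = 1, that's 3.

3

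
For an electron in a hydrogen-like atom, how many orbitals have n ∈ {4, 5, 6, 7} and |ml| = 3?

Per-shell orbital counts meeting the constraint:
n=4 → 2; n=5 → 4; n=6 → 6; n=7 → 8.
Total orbitals: 2 + 4 + 6 + 8 = 20.

20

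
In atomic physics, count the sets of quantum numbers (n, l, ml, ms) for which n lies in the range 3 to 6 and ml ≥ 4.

Per-shell orbital counts meeting the constraint:
n=5 → 1; n=6 → 3.
Orbitals: 1 + 3 = 4. Including both spin states (ms = ±1/2) gives 2 × 4 = 8 states.

8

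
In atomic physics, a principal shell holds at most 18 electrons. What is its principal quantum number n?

2n² = 18 ⇒ n² = 9 ⇒ n = 3.

n = 3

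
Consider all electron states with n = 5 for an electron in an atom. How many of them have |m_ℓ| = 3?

For n = 5, ℓ ranges over 0 … 4.
Orbitals with |m_ℓ| = 3, by ℓ: ℓ=3 → 2; ℓ=4 → 2.
Orbitals: 2 + 2 = 4. Each orbital carries two spin states, so 4 × 2 = 8 states.

8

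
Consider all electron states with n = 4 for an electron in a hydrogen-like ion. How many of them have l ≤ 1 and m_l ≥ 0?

Go through l = 0, …, 3 (the values permitted for n = 4).
Contributions: l=0 → 1; l=1 → 2.
Orbitals: 1 + 2 = 3. Each orbital carries two spin states, so 3 × 2 = 6 states.

6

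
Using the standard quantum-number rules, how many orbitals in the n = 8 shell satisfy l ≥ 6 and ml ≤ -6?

Orbitals with l ≥ 6 and ml ≤ -6, by l: l=6 → 1; l=7 → 2.
Total orbitals: 1 + 2 = 3.

3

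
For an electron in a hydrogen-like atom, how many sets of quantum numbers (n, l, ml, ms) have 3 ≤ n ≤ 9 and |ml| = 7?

Work shell by shell — for each n, count the (l, ml) pairs that satisfy |ml| = 7:
n=8 → 2; n=9 → 4.
Orbitals: 2 + 4 = 6. Including both spin states (ms = ±1/2) gives 2 × 6 = 12 states.

12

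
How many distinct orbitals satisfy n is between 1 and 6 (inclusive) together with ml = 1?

15

Treat each shell separately and count matching orbitals:
n=2 → 1; n=3 → 2; n=4 → 3; n=5 → 4; n=6 → 5.
Total orbitals: 1 + 2 + 3 + 4 + 5 = 15.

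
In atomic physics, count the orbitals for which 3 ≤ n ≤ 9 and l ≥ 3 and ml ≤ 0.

Per-shell orbital counts meeting the constraint:
n=4 → 4; n=5 → 9; n=6 → 15; n=7 → 22; n=8 → 30; n=9 → 39.
Total orbitals: 4 + 9 + 15 + 22 + 30 + 39 = 119.

119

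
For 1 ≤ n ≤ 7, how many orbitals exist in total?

Total orbitals = 1² + 2² + 3² + 4² + 5² + 6² + 7² = 140.

140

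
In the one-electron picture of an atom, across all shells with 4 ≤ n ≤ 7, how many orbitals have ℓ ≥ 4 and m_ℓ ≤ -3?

16

Per-shell orbital counts meeting the constraint:
n=5 → 2; n=6 → 5; n=7 → 9.
Total orbitals: 2 + 5 + 9 = 16.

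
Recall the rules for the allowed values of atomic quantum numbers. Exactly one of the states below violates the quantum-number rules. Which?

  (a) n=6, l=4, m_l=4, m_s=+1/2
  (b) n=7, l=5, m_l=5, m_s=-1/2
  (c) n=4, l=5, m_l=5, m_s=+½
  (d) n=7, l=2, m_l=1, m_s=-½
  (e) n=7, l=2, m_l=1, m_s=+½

(c) has l = 5 ≥ n = 4, violating 0 ≤ l ≤ n−1.
The remaining sets (a), (b), (d), (e) satisfy all four rules.

(c)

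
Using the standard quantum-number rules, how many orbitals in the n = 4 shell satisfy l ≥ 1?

15

For n = 4, l ranges over 0 … 3.
Orbitals with l ≥ 1, by l: l=1 → 3; l=2 → 5; l=3 → 7.
Total orbitals: 3 + 5 + 7 = 15.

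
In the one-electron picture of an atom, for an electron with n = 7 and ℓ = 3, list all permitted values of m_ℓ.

-3, -2, -1, 0, 1, 2, 3

m_ℓ takes every integer from −ℓ to +ℓ. With ℓ = 3 that gives the 7 values -3, -2, -1, 0, 1, 2, 3.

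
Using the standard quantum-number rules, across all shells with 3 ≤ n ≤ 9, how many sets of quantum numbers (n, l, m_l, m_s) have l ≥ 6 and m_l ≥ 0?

92

Treat each shell separately and count matching orbitals:
n=7 → 7; n=8 → 15; n=9 → 24.
Orbitals: 7 + 15 + 24 = 46. Including both spin states (m_s = ±1/2) gives 2 × 46 = 92 states.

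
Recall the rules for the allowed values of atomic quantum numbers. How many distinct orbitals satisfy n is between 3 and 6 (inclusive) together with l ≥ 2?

For each n in the range, tally the orbitals obeying l ≥ 2:
n=3 → 5; n=4 → 12; n=5 → 21; n=6 → 32.
Total orbitals: 5 + 12 + 21 + 32 = 70.

70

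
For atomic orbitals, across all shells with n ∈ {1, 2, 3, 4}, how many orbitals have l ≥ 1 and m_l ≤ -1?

Go shell by shell, enumerating (l, m_l) with l ≥ 1 and m_l ≤ -1:
n=2 → 1; n=3 → 3; n=4 → 6.
Total orbitals: 1 + 3 + 6 = 10.

10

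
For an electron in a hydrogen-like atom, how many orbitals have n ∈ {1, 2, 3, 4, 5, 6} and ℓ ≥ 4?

Per-shell orbital counts meeting the constraint:
n=5 → 9; n=6 → 20.
Total orbitals: 9 + 20 = 29.

29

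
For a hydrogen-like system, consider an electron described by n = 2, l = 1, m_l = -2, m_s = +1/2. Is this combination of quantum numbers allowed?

The magnetic quantum number must satisfy −l ≤ m_l ≤ l. With l = 1, m_l can only be -1, 0, 1, so m_l = -2 is forbidden.

Invalid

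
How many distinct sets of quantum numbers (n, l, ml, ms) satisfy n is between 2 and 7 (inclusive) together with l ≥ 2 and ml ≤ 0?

130

Work shell by shell — for each n, count the (l, ml) pairs that satisfy l ≥ 2 and ml ≤ 0:
n=3 → 3; n=4 → 7; n=5 → 12; n=6 → 18; n=7 → 25.
Orbitals: 3 + 7 + 12 + 18 + 25 = 65. Including both spin states (ms = ±1/2) gives 2 × 65 = 130 states.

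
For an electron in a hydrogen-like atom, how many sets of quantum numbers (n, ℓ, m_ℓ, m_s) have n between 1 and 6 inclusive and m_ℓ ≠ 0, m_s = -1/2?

Per-shell orbital counts meeting the constraint:
n=2 → 2; n=3 → 6; n=4 → 12; n=5 → 20; n=6 → 30.
Orbitals: 2 + 6 + 12 + 20 + 30 = 70. With m_s fixed to -1/2 there is one state per orbital, so 70 states.

70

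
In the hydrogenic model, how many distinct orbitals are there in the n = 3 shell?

9

The n = 3 shell contains n² = 3² = 9 orbitals.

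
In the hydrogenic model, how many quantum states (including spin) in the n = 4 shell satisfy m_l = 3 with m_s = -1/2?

The n = 4 shell has l = 0 through 3; check each.
Contributions: l=3 → 1.
Orbitals: 1. With m_s fixed to a single value there is one state per orbital, giving 1 state.

1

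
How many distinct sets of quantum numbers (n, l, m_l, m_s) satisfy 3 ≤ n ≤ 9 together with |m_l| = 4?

For each n in the range, tally the orbitals obeying |m_l| = 4:
n=5 → 2; n=6 → 4; n=7 → 6; n=8 → 8; n=9 → 10.
Orbitals: 2 + 4 + 6 + 8 + 10 = 30. Including both spin states (m_s = ±1/2) gives 2 × 30 = 60 states.

60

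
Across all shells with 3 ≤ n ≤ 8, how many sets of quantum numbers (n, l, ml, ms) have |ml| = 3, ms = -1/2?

Per-shell orbital counts meeting the constraint:
n=4 → 2; n=5 → 4; n=6 → 6; n=7 → 8; n=8 → 10.
Orbitals: 2 + 4 + 6 + 8 + 10 = 30. With ms fixed to -1/2 there is one state per orbital, so 30 states.

30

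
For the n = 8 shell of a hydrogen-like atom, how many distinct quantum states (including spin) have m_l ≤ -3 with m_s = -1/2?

15

The (l, m_l) pairs meeting m_l ≤ -3 give: l=3 → 1; l=4 → 2; l=5 → 3; l=6 → 4; l=7 → 5.
Orbitals: 1 + 2 + 3 + 4 + 5 = 15. With m_s fixed to a single value there is one state per orbital, giving 15 states.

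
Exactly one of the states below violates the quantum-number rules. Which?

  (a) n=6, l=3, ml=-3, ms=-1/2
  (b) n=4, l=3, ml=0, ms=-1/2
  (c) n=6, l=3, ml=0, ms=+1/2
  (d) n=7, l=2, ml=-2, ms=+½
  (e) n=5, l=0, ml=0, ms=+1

(e) has ms = +1, but an electron's spin must be ±1/2.
The remaining sets (a), (b), (c), (d) satisfy all four rules.

(e)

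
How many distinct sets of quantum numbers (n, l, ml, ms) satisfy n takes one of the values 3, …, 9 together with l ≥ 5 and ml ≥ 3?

Go shell by shell, enumerating (l, ml) with l ≥ 5 and ml ≥ 3:
n=6 → 3; n=7 → 7; n=8 → 12; n=9 → 18.
Orbitals: 3 + 7 + 12 + 18 = 40. Including both spin states (ms = ±1/2) gives 2 × 40 = 80 states.

80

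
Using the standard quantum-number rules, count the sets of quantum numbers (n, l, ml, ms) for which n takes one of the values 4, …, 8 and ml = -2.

Work shell by shell — for each n, count the (l, ml) pairs that satisfy ml = -2:
n=4 → 2; n=5 → 3; n=6 → 4; n=7 → 5; n=8 → 6.
Orbitals: 2 + 3 + 4 + 5 + 6 = 20. Including both spin states (ms = ±1/2) gives 2 × 20 = 40 states.

40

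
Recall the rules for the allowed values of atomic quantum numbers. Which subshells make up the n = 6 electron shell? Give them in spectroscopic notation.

For n = 6, ℓ runs from 0 to 5. In spectroscopic notation ℓ = 0,1,2,… ↔ s,p,d,f,g,h,i, so the subshells are 6s, 6p, 6d, 6f, 6g, 6h.

6s, 6p, 6d, 6f, 6g, 6h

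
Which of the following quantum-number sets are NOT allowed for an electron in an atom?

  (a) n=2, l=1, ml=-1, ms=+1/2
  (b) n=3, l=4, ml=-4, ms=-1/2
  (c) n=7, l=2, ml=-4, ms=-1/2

(b) has l = 4 ≥ n = 3, violating 0 ≤ l ≤ n−1.
(c) has |ml| = 4 > l = 2, violating −l ≤ ml ≤ l.
The remaining set (a) satisfies all four rules.

(b) and (c)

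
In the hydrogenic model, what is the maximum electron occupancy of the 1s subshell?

A subshell with l = 0 has 2l+1 = 1 orbital, each holding 2 electrons (spin ±1/2), so 1 × 2 = 2.

2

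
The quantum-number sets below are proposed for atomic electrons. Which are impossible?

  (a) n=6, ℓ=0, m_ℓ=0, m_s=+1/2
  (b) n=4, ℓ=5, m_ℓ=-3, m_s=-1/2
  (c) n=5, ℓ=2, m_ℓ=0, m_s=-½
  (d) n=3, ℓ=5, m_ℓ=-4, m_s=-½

(b) and (d)

(b) has ℓ = 5 ≥ n = 4, violating 0 ≤ ℓ ≤ n−1.
(d) has ℓ = 5 ≥ n = 3, violating 0 ≤ ℓ ≤ n−1.
The remaining sets (a), (c) satisfy all four rules.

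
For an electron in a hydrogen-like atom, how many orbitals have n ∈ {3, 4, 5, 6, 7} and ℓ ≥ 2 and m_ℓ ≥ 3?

20

Treat each shell separately and count matching orbitals:
n=4 → 1; n=5 → 3; n=6 → 6; n=7 → 10.
Total orbitals: 1 + 3 + 6 + 10 = 20.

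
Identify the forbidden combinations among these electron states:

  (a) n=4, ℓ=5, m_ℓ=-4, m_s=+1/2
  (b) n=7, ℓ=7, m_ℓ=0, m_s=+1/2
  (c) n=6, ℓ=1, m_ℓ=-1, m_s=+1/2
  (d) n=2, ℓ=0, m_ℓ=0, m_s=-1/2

(a) and (b)

(a) has ℓ = 5 ≥ n = 4, violating 0 ≤ ℓ ≤ n−1.
(b) has ℓ = 7 ≥ n = 7, violating 0 ≤ ℓ ≤ n−1.
The remaining sets (c), (d) satisfy all four rules.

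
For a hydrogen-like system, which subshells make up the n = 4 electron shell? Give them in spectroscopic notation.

4s, 4p, 4d, 4f

For n = 4, l runs from 0 to 3. In spectroscopic notation l = 0,1,2,… ↔ s,p,d,f,g,h,i, so the subshells are 4s, 4p, 4d, 4f.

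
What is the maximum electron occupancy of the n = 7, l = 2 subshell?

10

A subshell with l = 2 has 2l+1 = 5 orbitals, each holding 2 electrons (spin ±1/2), so 5 × 2 = 10.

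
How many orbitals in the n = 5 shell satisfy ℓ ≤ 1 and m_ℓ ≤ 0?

3

With n = 5 the allowed ℓ are 0, 1, …, 4.
Orbitals with ℓ ≤ 1 and m_ℓ ≤ 0, by ℓ: ℓ=0 → 1; ℓ=1 → 2.
Total orbitals: 1 + 2 = 3.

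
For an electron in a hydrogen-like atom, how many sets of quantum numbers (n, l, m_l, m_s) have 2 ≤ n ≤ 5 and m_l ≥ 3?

Per-shell orbital counts meeting the constraint:
n=4 → 1; n=5 → 3.
Orbitals: 1 + 3 = 4. Including both spin states (m_s = ±1/2) gives 2 × 4 = 8 states.

8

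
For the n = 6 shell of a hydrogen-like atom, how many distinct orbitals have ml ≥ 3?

6

The n = 6 shell has l = 0 through 5; check each.
Per l-value: l=3 → 1; l=4 → 2; l=5 → 3.
Total orbitals: 1 + 2 + 3 = 6.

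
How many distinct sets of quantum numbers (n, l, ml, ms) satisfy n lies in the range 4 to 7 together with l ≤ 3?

128

Per-shell orbital counts meeting the constraint:
n=4 → 16; n=5 → 16; n=6 → 16; n=7 → 16.
Orbitals: 16 + 16 + 16 + 16 = 64. Including both spin states (ms = ±1/2) gives 2 × 64 = 128 states.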